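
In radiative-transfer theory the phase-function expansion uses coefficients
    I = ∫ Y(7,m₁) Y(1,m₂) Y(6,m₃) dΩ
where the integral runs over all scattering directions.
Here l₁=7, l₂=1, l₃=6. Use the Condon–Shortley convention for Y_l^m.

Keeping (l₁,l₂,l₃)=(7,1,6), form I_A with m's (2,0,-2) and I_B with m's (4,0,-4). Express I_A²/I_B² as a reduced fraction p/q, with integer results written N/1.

15/11

Shared (l₁,l₂,l₃)=(7,1,6): N and (l;000)² cancel in I_A²/I_B².
A: Δ = 2!·12!·0!/15! = 1/1365; Racah Σ t=1..1: t=1:−1/967680 = -1/967680; ⇒ 3j(7 1 6; 2 0 -2)² = 3/91, sgn -1
B: Δ = 2!·12!·0!/15! = 1/1365; Racah Σ t=1..1: t=1:−1/7257600 = -1/7257600; ⇒ 3j(7 1 6; 4 0 -4)² = 11/455, sgn -1
I_A²/I_B² = (3/91)/(11/455) = 15/11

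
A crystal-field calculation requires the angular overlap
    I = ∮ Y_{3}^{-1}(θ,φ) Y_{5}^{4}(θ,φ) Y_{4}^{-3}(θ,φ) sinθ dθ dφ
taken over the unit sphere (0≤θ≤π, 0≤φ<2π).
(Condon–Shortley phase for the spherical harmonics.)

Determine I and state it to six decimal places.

Rules hold: Σm=0, L=12 even, 2≤4≤8.
N = 7·11·9 = 693
Δ = 4!·2!·6!/13! = 1/180180
Racah Σ t=1..3: t=1:−1/576 t=2:+1/144 t=3:−1/576 = 1/288
⇒ 3j(3 5 4; 0 0 0)² = 20/1001, sgn +1
Racah Σ t=3..4: t=3:−1/4320 t=4:+1/5760 = -1/17280
⇒ 3j(3 5 4; -1 4 -3)² = 7/4290, sgn +1
4πI² = N·(3j₀)²·(3jₘ)² = 42/1859
I = +1·√(0.0225928/4π) = 0.04240138

0.042401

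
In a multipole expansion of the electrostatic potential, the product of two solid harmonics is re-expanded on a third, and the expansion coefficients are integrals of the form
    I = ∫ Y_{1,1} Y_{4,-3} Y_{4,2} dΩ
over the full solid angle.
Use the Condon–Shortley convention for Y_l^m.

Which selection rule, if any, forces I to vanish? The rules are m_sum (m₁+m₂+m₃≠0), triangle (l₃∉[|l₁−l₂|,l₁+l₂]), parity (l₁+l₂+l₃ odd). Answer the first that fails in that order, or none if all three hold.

parity

azimuthal sum: 1 − 3 + 2 = 0  ✓
3 ≤ 4 ≤ 5 (triangle on l)  ✓
L = 1 + 4 + 4 = 9 (odd)  ✗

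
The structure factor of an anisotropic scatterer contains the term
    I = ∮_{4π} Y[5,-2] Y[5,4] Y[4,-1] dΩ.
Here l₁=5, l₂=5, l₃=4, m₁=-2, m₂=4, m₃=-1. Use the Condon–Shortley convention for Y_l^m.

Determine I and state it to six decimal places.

0.000000

-2 + 4 − 1 = 1 ≠ 0: azimuthal integral kills it; I = 0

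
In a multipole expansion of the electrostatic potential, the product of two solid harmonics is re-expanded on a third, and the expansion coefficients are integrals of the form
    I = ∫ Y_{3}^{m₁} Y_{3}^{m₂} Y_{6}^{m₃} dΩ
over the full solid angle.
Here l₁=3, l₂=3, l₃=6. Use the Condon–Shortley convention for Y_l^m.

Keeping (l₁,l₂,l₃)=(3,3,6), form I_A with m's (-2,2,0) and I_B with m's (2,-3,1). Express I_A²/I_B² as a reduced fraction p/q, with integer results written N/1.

Shared (l₁,l₂,l₃)=(3,3,6): N and (l;000)² cancel in I_A²/I_B².
A: Δ = 0!·6!·6!/13! = 1/12012; Racah Σ t=0..0: t=0:+1/14400 = 1/14400; ⇒ 3j(3 3 6; -2 2 0)² = 3/1001, sgn +1
B: Δ = 0!·6!·6!/13! = 1/12012; Racah Σ t=0..0: t=0:+1/86400 = 1/86400; ⇒ 3j(3 3 6; 2 -3 1)² = 1/1716, sgn -1
I_A²/I_B² = (3/1001)/(1/1716) = 36/7

36/7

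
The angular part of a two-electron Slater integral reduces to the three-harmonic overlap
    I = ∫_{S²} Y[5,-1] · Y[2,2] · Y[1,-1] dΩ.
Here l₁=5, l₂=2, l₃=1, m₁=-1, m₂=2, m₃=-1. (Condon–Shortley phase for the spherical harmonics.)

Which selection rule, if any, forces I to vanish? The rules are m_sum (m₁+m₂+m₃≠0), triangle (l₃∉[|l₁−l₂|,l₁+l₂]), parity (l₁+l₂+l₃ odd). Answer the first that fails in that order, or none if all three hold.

azimuthal sum: -1 + 2 − 1 = 0  ✓
3 ≤ 1 ≤ 7 (triangle on l)  ✗
L = 5 + 2 + 1 = 8 (even)

triangle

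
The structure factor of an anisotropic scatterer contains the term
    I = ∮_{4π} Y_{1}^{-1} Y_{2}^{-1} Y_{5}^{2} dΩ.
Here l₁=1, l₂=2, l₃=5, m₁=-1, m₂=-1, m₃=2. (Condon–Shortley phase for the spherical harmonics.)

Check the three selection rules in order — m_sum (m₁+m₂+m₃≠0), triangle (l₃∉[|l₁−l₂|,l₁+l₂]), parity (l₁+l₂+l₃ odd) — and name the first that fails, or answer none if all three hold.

triangle

m₁+m₂+m₃ = -1 − 1 + 2 = 0  ✓
triangle: |1−2|=1 ≤ l₃=5 ≤ 1+2=3  ✗
parity: l₁+l₂+l₃ = 8 is even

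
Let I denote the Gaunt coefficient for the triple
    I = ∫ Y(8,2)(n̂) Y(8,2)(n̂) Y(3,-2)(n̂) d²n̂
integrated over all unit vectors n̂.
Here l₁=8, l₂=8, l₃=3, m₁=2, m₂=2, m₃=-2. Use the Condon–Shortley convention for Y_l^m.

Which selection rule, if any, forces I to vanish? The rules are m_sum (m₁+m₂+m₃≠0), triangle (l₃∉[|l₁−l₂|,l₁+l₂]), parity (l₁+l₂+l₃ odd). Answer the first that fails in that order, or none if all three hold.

m_sum

azimuthal sum: 2 + 2 − 2 = 2  ✗
0 ≤ 3 ≤ 16 (triangle on l)
L = 8 + 8 + 3 = 19 (odd)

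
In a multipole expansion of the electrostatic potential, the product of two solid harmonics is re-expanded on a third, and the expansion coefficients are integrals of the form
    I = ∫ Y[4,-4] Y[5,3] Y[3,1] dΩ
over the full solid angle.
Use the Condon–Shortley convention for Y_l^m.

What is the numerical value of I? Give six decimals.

0.169606

Checks pass: Σm=0; 12 even; l₃=3∈[1,9].
(2·4+1)(2·5+1)(2·3+1) = 693
Δ: 6! 2! 4! / 13! → 1/180180
sum: t=2:+1/576 t=3:−1/144 t=4:+1/576 = -1/288
3j²(4 5 3; 0 0 0) = Δ·Π!·Σ² = 20/1001  (sign +1)
sum: t=6:+1/5760 = 1/5760
3j²(4 5 3; -4 3 1) = Δ·Π!·Σ² = 56/2145  (sign +1)
combine: 4πI² = 693·20/1001·56/2145 = 672/1859
take √, sign +1: I = 0.16960553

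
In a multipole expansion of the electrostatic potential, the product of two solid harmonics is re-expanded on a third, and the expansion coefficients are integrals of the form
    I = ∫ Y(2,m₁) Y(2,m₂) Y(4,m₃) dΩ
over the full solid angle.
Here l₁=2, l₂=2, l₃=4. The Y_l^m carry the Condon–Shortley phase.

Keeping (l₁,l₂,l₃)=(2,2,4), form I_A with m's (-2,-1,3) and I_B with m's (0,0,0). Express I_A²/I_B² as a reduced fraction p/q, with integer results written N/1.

Shared (l₁,l₂,l₃)=(2,2,4): N and (l;000)² cancel in I_A²/I_B².
A: Δ = 0!·4!·4!/9! = 1/630; Racah Σ t=0..0: t=0:+1/144 = 1/144; ⇒ 3j(2 2 4; -2 -1 3)² = 1/18, sgn -1
B: Δ = 0!·4!·4!/9! = 1/630; Racah Σ t=0..0: t=0:+1/16 = 1/16; ⇒ 3j(2 2 4; 0 0 0)² = 2/35, sgn +1
I_A²/I_B² = (1/18)/(2/35) = 35/36

35/36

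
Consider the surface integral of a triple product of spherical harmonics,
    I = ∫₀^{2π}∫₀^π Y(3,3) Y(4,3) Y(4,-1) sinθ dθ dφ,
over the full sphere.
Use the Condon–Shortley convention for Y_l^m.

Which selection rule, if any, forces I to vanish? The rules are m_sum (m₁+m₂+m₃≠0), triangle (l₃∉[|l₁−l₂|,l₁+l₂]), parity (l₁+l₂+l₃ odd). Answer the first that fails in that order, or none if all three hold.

m_sum

azimuthal sum: 3 + 3 − 1 = 5  ✗
1 ≤ 4 ≤ 7 (triangle on l)
L = 3 + 4 + 4 = 11 (odd)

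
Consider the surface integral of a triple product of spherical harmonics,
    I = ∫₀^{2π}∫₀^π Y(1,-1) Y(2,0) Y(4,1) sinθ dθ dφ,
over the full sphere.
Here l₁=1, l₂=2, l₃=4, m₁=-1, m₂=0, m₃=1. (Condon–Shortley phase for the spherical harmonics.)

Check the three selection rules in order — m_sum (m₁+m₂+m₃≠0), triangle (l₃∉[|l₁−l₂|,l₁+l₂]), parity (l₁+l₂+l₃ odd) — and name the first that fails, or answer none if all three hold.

m₁+m₂+m₃ = -1 + 0 + 1 = 0  ✓
triangle: |1−2|=1 ≤ l₃=4 ≤ 1+2=3  ✗
parity: l₁+l₂+l₃ = 7 is odd

triangle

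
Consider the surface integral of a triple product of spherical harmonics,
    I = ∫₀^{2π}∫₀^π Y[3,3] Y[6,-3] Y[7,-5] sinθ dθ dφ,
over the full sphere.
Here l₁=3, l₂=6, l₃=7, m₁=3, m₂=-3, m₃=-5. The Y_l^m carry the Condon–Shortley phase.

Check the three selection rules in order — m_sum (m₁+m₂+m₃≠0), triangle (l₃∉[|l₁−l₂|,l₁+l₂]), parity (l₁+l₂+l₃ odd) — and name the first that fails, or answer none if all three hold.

m₁+m₂+m₃ = 3 − 3 − 5 = -5  ✗
triangle: |3−6|=3 ≤ l₃=7 ≤ 3+6=9
parity: l₁+l₂+l₃ = 16 is even

m_sum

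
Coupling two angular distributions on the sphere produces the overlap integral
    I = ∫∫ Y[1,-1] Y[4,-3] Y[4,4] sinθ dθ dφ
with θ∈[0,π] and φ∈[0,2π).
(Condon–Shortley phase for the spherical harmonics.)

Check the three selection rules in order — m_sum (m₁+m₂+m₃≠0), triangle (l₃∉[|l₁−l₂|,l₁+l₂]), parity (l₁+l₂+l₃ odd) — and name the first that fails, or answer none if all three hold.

parity

Σmᵢ = 0  ✓
l₃∈[|l₁−l₂|,l₁+l₂]=[3,5], have l₃=4  ✓
Σlᵢ = 9 ⇒ odd  ✗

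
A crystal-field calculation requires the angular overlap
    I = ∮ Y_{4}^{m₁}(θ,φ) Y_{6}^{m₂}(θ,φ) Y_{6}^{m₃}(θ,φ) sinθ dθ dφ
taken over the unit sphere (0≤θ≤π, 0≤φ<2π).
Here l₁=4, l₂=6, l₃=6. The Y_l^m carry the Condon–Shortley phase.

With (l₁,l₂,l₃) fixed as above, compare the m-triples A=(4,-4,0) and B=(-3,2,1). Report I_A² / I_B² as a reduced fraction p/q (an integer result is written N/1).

90/7

Shared (l₁,l₂,l₃)=(4,6,6): N and (l;000)² cancel in I_A²/I_B².
A: Δ = 4!·4!·8!/17! = 1/15315300; Racah Σ t=0..0: t=0:+1/829440 = 1/829440; ⇒ 3j(4 6 6; 4 -4 0)² = 35/2431, sgn +1
B: Δ = 4!·4!·8!/17! = 1/15315300; Racah Σ t=3..4: t=3:−1/103680 t=4:+1/82944 = 1/414720; ⇒ 3j(4 6 6; -3 2 1)² = 49/43758, sgn -1
I_A²/I_B² = (35/2431)/(49/43758) = 90/7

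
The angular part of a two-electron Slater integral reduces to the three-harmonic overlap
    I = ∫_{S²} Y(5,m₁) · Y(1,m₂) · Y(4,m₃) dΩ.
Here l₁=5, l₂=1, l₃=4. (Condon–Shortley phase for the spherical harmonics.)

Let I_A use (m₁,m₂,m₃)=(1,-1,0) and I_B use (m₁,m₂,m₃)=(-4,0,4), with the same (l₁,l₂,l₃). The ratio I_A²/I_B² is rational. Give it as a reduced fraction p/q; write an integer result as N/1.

l's match ⇒ only the (l;m) 3-j factors differ between A and B.
A: triangle coeff Δ(5,1,4) = 1/495; Σ_t [0,0]: t=0:+1/1152 = 1/1152; (3j)²=1/33 [(5 1 4; 1 -1 0)], sign=+1
B: triangle coeff Δ(5,1,4) = 1/495; Σ_t [1,1]: t=1:−1/40320 = -1/40320; (3j)²=1/55 [(5 1 4; -4 0 4)], sign=-1
I_A²/I_B² = (1/33)/(1/55) = 5/3

5/3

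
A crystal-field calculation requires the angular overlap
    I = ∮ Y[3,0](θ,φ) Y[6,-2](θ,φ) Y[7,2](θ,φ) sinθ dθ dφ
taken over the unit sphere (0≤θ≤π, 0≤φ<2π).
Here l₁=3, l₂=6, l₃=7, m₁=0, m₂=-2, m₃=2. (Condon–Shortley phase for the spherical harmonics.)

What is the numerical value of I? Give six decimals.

0.080527

m-sum 0 ✓  L=16 even ✓  3≤7≤9 ✓
Π(2lᵢ+1) = 7×13×15 = 1365
triangle coeff Δ(3,6,7) = 1/2042040
Σ_t [0,2]: t=0:+1/207360 t=1:−1/57600 t=2:+1/207360 = -1/129600
(3j)²=168/12155 [(3 6 7; 0 0 0)], sign=+1
Σ_t [0,2]: t=0:+1/207360 t=1:−1/120960 t=2:+1/967680 = -1/414720
(3j)²=21/4862 [(3 6 7; 0 -2 2)], sign=+1
⇒ 4πI² = 37044/454597
I = (+1)√(37044/454597/(4π)) = 0.08052685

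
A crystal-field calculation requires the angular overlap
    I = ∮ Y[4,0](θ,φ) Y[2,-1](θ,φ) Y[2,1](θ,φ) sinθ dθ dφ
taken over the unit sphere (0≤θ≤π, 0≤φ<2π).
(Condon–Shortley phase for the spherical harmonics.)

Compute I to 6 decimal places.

Checks pass: Σm=0; 8 even; l₃=2∈[2,6].
(2·4+1)(2·2+1)(2·2+1) = 225
Δ: 4! 4! 0! / 9! → 1/630
sum: t=2:+1/16 = 1/16
3j²(4 2 2; 0 0 0) = Δ·Π!·Σ² = 2/35  (sign +1)
sum: t=1:−1/36 = -1/36
3j²(4 2 2; 0 -1 1) = Δ·Π!·Σ² = 8/315  (sign +1)
combine: 4πI² = 225·2/35·8/315 = 16/49
take √, sign +1: I = 0.16119702

0.161197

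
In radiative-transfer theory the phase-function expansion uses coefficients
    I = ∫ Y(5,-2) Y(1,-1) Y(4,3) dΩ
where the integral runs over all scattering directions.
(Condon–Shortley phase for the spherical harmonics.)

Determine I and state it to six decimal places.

Rules hold: Σm=0, L=10 even, 4≤4≤6.
N = 11·3·9 = 297
Δ = 2!·8!·0!/11! = 1/495
Racah Σ t=1..1: t=1:−1/576 = -1/576
⇒ 3j(5 1 4; 0 0 0)² = 5/99, sgn -1
Racah Σ t=0..0: t=0:+1/10080 = 1/10080
⇒ 3j(5 1 4; -2 -1 3)² = 1/165, sgn -1
4πI² = N·(3j₀)²·(3jₘ)² = 1/11
I = +1·√(0.0909091/4π) = 0.08505478

0.085055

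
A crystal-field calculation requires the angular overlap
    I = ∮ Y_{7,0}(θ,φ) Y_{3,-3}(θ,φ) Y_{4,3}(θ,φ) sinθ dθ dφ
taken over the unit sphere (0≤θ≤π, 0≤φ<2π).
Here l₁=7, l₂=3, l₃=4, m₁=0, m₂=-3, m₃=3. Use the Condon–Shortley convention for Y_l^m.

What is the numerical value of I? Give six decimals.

0.017827

Checks pass: Σm=0; 14 even; l₃=4∈[4,10].
(2·7+1)(2·3+1)(2·4+1) = 945
Δ: 6! 8! 0! / 15! → 1/45045
sum: t=3:−1/20736 = -1/20736
3j²(7 3 4; 0 0 0) = Δ·Π!·Σ² = 35/1287  (sign -1)
sum: t=0:+1/3628800 = 1/3628800
3j²(7 3 4; 0 -3 3) = Δ·Π!·Σ² = 1/6435  (sign -1)
combine: 4πI² = 945·35/1287·1/6435 = 245/61347
take √, sign +1: I = 0.01782713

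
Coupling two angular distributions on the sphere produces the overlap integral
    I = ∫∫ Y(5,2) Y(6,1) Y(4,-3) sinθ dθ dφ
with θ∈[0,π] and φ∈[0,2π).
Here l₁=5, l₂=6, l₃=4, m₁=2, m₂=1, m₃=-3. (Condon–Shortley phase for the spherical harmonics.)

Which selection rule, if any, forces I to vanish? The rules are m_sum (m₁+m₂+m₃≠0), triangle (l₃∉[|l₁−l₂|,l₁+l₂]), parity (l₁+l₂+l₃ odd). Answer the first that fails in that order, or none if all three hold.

parity

Σmᵢ = 0  ✓
l₃∈[|l₁−l₂|,l₁+l₂]=[1,11], have l₃=4  ✓
Σlᵢ = 15 ⇒ odd  ✗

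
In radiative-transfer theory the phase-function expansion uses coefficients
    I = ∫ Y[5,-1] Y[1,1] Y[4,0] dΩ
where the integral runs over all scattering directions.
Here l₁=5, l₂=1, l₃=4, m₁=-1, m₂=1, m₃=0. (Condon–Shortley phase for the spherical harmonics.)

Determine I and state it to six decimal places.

-0.190188

m-sum 0 ✓  L=10 even ✓  4≤4≤6 ✓
Π(2lᵢ+1) = 11×3×9 = 297
triangle coeff Δ(5,1,4) = 1/495
Σ_t [1,1]: t=1:−1/576 = -1/576
(3j)²=5/99 [(5 1 4; 0 0 0)], sign=-1
Σ_t [2,2]: t=2:+1/1152 = 1/1152
(3j)²=1/33 [(5 1 4; -1 1 0)], sign=+1
⇒ 4πI² = 5/11
I = (-1)√(5/11/(4π)) = -0.19018827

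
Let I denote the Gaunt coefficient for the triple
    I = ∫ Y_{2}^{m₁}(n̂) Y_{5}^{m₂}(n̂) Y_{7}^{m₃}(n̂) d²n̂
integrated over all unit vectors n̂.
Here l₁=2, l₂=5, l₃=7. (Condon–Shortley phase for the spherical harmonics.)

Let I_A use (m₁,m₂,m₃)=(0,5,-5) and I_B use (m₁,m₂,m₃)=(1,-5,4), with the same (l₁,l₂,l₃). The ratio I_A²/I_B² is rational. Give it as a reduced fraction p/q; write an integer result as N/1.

Same 2,5,7: normalisation and zero-m 3j drop out of the ratio.
A: Δ: 0! 4! 10! / 15! → 1/15015; sum: t=0:+1/14515200 = 1/14515200; 3j²(2 5 7; 0 5 -5) = Δ·Π!·Σ² = 2/455  (sign +1)
B: Δ: 0! 4! 10! / 15! → 1/15015; sum: t=0:+1/21772800 = 1/21772800; 3j²(2 5 7; 1 -5 4) = Δ·Π!·Σ² = 1/1365  (sign -1)
I_A²/I_B² = (2/455)/(1/1365) = 6/1

6/1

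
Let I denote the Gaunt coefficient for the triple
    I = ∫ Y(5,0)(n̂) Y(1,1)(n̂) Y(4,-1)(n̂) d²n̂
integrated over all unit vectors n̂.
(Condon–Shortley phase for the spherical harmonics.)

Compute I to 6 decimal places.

0.155288

Checks pass: Σm=0; 10 even; l₃=4∈[4,6].
(2·5+1)(2·1+1)(2·4+1) = 297
Δ: 2! 8! 0! / 11! → 1/495
sum: t=1:−1/576 = -1/576
3j²(5 1 4; 0 0 0) = Δ·Π!·Σ² = 5/99  (sign -1)
sum: t=2:+1/1440 = 1/1440
3j²(5 1 4; 0 1 -1) = Δ·Π!·Σ² = 2/99  (sign -1)
combine: 4πI² = 297·5/99·2/99 = 10/33
take √, sign +1: I = 0.15528807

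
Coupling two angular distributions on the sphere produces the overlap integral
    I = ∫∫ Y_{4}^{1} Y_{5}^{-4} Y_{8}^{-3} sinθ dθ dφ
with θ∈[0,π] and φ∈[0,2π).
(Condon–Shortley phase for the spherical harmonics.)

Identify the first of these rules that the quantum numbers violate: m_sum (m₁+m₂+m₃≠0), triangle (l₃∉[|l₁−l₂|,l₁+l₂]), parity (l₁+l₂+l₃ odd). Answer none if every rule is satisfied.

m_sum

Σmᵢ = -6  ✗
l₃∈[|l₁−l₂|,l₁+l₂]=[1,9], have l₃=8
Σlᵢ = 17 ⇒ odd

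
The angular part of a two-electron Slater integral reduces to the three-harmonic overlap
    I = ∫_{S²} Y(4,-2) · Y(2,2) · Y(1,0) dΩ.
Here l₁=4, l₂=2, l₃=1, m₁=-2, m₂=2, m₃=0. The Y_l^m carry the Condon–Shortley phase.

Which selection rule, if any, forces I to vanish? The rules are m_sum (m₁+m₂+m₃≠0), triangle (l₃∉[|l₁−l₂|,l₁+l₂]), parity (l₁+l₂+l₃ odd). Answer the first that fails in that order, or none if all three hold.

triangle

m₁+m₂+m₃ = -2 + 2 + 0 = 0  ✓
triangle: |4−2|=2 ≤ l₃=1 ≤ 4+2=6  ✗
parity: l₁+l₂+l₃ = 7 is odd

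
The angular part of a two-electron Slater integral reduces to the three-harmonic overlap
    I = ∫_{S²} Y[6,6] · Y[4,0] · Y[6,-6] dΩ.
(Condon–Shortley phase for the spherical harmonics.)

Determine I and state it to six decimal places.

0.149344

Checks pass: Σm=0; 16 even; l₃=6∈[2,10].
(2·6+1)(2·4+1)(2·6+1) = 1521
Δ: 4! 8! 4! / 17! → 1/15315300
sum: t=0:+1/829440 t=1:−1/25920 t=2:+1/9216 t=3:−1/25920 t=4:+1/829440 = 7/207360
3j²(6 4 6; 0 0 0) = Δ·Π!·Σ² = 28/2431  (sign +1)
sum: t=0:+1/23224320 = 1/23224320
3j²(6 4 6; 6 0 -6) = Δ·Π!·Σ² = 99/6188  (sign +1)
combine: 4πI² = 1521·28/2431·99/6188 = 81/289
take √, sign +1: I = 0.14934430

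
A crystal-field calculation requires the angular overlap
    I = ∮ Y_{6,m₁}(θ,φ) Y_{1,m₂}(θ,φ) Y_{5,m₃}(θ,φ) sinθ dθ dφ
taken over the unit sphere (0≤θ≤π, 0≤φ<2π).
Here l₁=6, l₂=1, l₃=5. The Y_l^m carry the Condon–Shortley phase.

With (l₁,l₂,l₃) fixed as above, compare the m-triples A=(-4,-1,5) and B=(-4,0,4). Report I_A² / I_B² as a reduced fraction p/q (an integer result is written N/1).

1/20

Same 6,1,5: normalisation and zero-m 3j drop out of the ratio.
A: Δ: 2! 10! 0! / 13! → 1/858; sum: t=0:+1/7257600 = 1/7257600; 3j²(6 1 5; -4 -1 5) = Δ·Π!·Σ² = 1/858  (sign +1)
B: Δ: 2! 10! 0! / 13! → 1/858; sum: t=1:−1/362880 = -1/362880; 3j²(6 1 5; -4 0 4) = Δ·Π!·Σ² = 10/429  (sign +1)
I_A²/I_B² = (1/858)/(10/429) = 1/20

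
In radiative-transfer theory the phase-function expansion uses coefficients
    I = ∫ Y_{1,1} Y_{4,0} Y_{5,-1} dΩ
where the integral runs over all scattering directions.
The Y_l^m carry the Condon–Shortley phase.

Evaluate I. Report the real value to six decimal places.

-0.190188

Checks pass: Σm=0; 10 even; l₃=5∈[3,5].
(2·1+1)(2·4+1)(2·5+1) = 297
Δ: 0! 2! 8! / 11! → 1/495
sum: t=0:+1/576 = 1/576
3j²(1 4 5; 0 0 0) = Δ·Π!·Σ² = 5/99  (sign -1)
sum: t=0:+1/1152 = 1/1152
3j²(1 4 5; 1 0 -1) = Δ·Π!·Σ² = 1/33  (sign +1)
combine: 4πI² = 297·5/99·1/33 = 5/11
take √, sign -1: I = -0.19018827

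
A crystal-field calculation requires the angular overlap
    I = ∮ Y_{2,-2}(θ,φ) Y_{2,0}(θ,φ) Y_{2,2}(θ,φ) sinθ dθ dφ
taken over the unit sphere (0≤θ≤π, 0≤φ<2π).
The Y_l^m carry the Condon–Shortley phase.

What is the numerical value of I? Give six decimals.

Checks pass: Σm=0; 6 even; l₃=2∈[0,4].
(2·2+1)(2·2+1)(2·2+1) = 125
Δ: 2! 2! 2! / 7! → 1/630
sum: t=0:+1/8 t=1:−1/1 t=2:+1/8 = -3/4
3j²(2 2 2; 0 0 0) = Δ·Π!·Σ² = 2/35  (sign -1)
sum: t=2:+1/8 = 1/8
3j²(2 2 2; -2 0 2) = Δ·Π!·Σ² = 2/35  (sign +1)
combine: 4πI² = 125·2/35·2/35 = 20/49
take √, sign -1: I = -0.18022375

-0.180224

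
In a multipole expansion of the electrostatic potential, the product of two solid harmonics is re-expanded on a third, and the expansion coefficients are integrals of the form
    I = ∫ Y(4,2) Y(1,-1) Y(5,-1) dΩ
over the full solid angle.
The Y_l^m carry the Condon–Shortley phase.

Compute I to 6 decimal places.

m-sum 0 ✓  L=10 even ✓  3≤5≤5 ✓
Π(2lᵢ+1) = 9×3×11 = 297
triangle coeff Δ(4,1,5) = 1/495
Σ_t [0,0]: t=0:+1/576 = 1/576
(3j)²=5/99 [(4 1 5; 0 0 0)], sign=-1
Σ_t [0,0]: t=0:+1/2880 = 1/2880
(3j)²=2/165 [(4 1 5; 2 -1 -1)], sign=+1
⇒ 4πI² = 2/11
I = (-1)√(2/11/(4π)) = -0.12028562

-0.120286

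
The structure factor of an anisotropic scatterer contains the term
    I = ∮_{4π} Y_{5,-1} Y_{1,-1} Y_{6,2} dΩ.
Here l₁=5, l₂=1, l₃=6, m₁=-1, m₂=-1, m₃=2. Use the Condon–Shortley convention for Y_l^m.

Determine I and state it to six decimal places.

m-sum 0 ✓  L=12 even ✓  4≤6≤6 ✓
Π(2lᵢ+1) = 11×3×13 = 429
triangle coeff Δ(5,1,6) = 1/858
Σ_t [0,0]: t=0:+1/14400 = 1/14400
(3j)²=6/143 [(5 1 6; 0 0 0)], sign=+1
Σ_t [0,0]: t=0:+1/34560 = 1/34560
(3j)²=14/429 [(5 1 6; -1 -1 2)], sign=+1
⇒ 4πI² = 84/143
I = (+1)√(84/143/(4π)) = 0.21620548

0.216205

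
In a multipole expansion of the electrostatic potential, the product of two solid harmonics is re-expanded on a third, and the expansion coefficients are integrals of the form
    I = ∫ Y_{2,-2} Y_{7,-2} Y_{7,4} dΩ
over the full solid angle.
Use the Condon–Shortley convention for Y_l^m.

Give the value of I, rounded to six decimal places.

Rules hold: Σm=0, L=16 even, 5≤7≤9.
N = 5·15·15 = 1125
Δ = 2!·2!·12!/17! = 1/185640
Racah Σ t=0..2: t=0:+1/2419200 t=1:−1/518400 t=2:+1/2419200 = -1/907200
⇒ 3j(2 7 7; 0 0 0)² = 56/3315, sgn +1
Racah Σ t=2..2: t=2:+1/8709120 = 1/8709120
⇒ 3j(2 7 7; -2 -2 4)² = 55/3094, sgn -1
4πI² = N·(3j₀)²·(3jₘ)² = 16500/48841
I = -1·√(0.337831/4π) = -0.16396259

-0.163963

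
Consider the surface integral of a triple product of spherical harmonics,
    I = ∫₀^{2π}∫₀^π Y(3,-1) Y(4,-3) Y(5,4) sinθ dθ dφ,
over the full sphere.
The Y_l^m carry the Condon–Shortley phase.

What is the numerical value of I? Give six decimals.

m-sum 0 ✓  L=12 even ✓  1≤5≤7 ✓
Π(2lᵢ+1) = 7×9×11 = 693
triangle coeff Δ(3,4,5) = 1/180180
Σ_t [0,2]: t=0:+1/576 t=1:−1/144 t=2:+1/576 = -1/288
(3j)²=20/1001 [(3 4 5; 0 0 0)], sign=+1
Σ_t [0,1]: t=0:+1/5760 t=1:−1/4320 = -1/17280
(3j)²=7/4290 [(3 4 5; -1 -3 4)], sign=+1
⇒ 4πI² = 42/1859
I = (+1)√(42/1859/(4π)) = 0.04240138

0.042401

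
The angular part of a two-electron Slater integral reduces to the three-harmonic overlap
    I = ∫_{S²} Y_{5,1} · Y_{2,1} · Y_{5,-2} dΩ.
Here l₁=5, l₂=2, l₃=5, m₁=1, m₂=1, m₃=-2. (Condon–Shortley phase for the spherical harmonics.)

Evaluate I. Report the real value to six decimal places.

0.104819

m-sum 0 ✓  L=12 even ✓  3≤5≤7 ✓
Π(2lᵢ+1) = 11×5×11 = 605
triangle coeff Δ(5,2,5) = 1/38610
Σ_t [0,2]: t=0:+1/2880 t=1:−1/576 t=2:+1/2880 = -1/960
(3j)²=10/429 [(5 2 5; 0 0 0)], sign=+1
Σ_t [1,2]: t=1:−1/1440 t=2:+1/2880 = -1/2880
(3j)²=7/715 [(5 2 5; 1 1 -2)], sign=+1
⇒ 4πI² = 70/507
I = (+1)√(70/507/(4π)) = 0.10481902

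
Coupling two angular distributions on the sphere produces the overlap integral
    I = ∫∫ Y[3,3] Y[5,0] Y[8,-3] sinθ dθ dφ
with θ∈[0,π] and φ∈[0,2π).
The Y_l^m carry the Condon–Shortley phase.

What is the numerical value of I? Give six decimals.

-0.090240

Checks pass: Σm=0; 16 even; l₃=8∈[2,8].
(2·3+1)(2·5+1)(2·8+1) = 1309
Δ: 0! 6! 10! / 17! → 1/136136
sum: t=0:+1/518400 = 1/518400
3j²(3 5 8; 0 0 0) = Δ·Π!·Σ² = 56/2431  (sign +1)
sum: t=0:+1/10368000 = 1/10368000
3j²(3 5 8; 3 0 -3) = Δ·Π!·Σ² = 3/884  (sign -1)
combine: 4πI² = 1309·56/2431·3/884 = 294/2873
take √, sign -1: I = -0.09024038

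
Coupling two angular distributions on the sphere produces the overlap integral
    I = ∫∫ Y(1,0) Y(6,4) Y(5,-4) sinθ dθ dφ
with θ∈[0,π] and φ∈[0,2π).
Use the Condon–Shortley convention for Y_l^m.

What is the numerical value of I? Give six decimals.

Rules hold: Σm=0, L=12 even, 5≤5≤7.
N = 3·13·11 = 429
Δ = 2!·0!·10!/13! = 1/858
Racah Σ t=1..1: t=1:−1/14400 = -1/14400
⇒ 3j(1 6 5; 0 0 0)² = 6/143, sgn +1
Racah Σ t=1..1: t=1:−1/362880 = -1/362880
⇒ 3j(1 6 5; 0 4 -4)² = 10/429, sgn +1
4πI² = N·(3j₀)²·(3jₘ)² = 60/143
I = +1·√(0.41958/4π) = 0.18272698

0.182727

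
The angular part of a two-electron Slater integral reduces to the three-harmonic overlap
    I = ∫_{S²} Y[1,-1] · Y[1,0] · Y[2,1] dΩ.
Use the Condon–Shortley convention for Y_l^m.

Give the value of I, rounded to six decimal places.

-0.218510

Rules hold: Σm=0, L=4 even, 0≤2≤2.
N = 3·3·5 = 45
Δ = 0!·2!·2!/5! = 1/30
Racah Σ t=0..0: t=0:+1/1 = 1/1
⇒ 3j(1 1 2; 0 0 0)² = 2/15, sgn +1
Racah Σ t=0..0: t=0:+1/2 = 1/2
⇒ 3j(1 1 2; -1 0 1)² = 1/10, sgn -1
4πI² = N·(3j₀)²·(3jₘ)² = 3/5
I = -1·√(0.6/4π) = -0.21850969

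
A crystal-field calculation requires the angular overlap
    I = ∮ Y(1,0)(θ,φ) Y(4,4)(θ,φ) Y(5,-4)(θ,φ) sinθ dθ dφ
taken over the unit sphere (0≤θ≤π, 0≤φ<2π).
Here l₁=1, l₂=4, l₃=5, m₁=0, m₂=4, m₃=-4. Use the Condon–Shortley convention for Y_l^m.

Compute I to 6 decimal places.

m-sum 0 ✓  L=10 even ✓  3≤5≤5 ✓
Π(2lᵢ+1) = 3×9×11 = 297
triangle coeff Δ(1,4,5) = 1/495
Σ_t [0,0]: t=0:+1/576 = 1/576
(3j)²=5/99 [(1 4 5; 0 0 0)], sign=-1
Σ_t [0,0]: t=0:+1/40320 = 1/40320
(3j)²=1/55 [(1 4 5; 0 4 -4)], sign=-1
⇒ 4πI² = 3/11
I = (+1)√(3/11/(4π)) = 0.14731920

0.147319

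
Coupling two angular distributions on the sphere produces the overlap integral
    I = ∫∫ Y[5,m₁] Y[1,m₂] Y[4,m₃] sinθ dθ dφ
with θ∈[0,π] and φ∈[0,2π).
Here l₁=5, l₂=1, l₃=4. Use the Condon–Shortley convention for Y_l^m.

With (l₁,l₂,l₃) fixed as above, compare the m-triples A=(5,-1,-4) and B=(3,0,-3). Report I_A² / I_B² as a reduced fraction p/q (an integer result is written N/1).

45/16

Shared (l₁,l₂,l₃)=(5,1,4): N and (l;000)² cancel in I_A²/I_B².
A: Δ = 2!·8!·0!/11! = 1/495; Racah Σ t=0..0: t=0:+1/80640 = 1/80640; ⇒ 3j(5 1 4; 5 -1 -4)² = 1/11, sgn +1
B: Δ = 2!·8!·0!/11! = 1/495; Racah Σ t=1..1: t=1:−1/5040 = -1/5040; ⇒ 3j(5 1 4; 3 0 -3)² = 16/495, sgn +1
I_A²/I_B² = (1/11)/(16/495) = 45/16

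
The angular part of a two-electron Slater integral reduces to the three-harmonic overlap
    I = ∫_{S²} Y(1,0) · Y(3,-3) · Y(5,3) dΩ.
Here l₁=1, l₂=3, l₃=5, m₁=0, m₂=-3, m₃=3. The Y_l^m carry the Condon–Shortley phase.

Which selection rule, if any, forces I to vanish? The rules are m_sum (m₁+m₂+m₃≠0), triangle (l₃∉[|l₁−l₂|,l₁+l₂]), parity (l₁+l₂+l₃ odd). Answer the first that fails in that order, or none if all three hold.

m₁+m₂+m₃ = 0 − 3 + 3 = 0  ✓
triangle: |1−3|=2 ≤ l₃=5 ≤ 1+3=4  ✗
parity: l₁+l₂+l₃ = 9 is odd

triangle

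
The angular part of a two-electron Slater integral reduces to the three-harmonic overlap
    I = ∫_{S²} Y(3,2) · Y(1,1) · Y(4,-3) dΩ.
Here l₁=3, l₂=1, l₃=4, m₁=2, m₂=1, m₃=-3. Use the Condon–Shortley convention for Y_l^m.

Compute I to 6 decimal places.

Rules hold: Σm=0, L=8 even, 2≤4≤4.
N = 7·3·9 = 189
Δ = 0!·6!·2!/9! = 1/252
Racah Σ t=0..0: t=0:+1/36 = 1/36
⇒ 3j(3 1 4; 0 0 0)² = 4/63, sgn +1
Racah Σ t=0..0: t=0:+1/240 = 1/240
⇒ 3j(3 1 4; 2 1 -3)² = 1/12, sgn -1
4πI² = N·(3j₀)²·(3jₘ)² = 1/1
I = -1·√(1/4π) = -0.28209479

-0.282095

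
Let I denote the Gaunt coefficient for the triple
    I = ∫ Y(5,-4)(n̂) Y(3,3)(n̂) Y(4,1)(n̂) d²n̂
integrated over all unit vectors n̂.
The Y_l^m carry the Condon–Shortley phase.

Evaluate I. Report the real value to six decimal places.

-0.186208

m-sum 0 ✓  L=12 even ✓  2≤4≤8 ✓
Π(2lᵢ+1) = 11×7×9 = 693
triangle coeff Δ(5,3,4) = 1/180180
Σ_t [1,3]: t=1:−1/576 t=2:+1/144 t=3:−1/576 = 1/288
(3j)²=20/1001 [(5 3 4; 0 0 0)], sign=+1
Σ_t [4,4]: t=4:+1/5760 = 1/5760
(3j)²=9/286 [(5 3 4; -4 3 1)], sign=-1
⇒ 4πI² = 810/1859
I = (-1)√(810/1859/(4π)) = -0.18620781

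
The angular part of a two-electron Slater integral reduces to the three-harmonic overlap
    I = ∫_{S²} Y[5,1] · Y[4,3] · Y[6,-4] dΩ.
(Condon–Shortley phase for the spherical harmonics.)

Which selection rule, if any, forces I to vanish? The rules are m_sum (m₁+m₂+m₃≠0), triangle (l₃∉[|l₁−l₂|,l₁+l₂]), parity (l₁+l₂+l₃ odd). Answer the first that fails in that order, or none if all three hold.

azimuthal sum: 1 + 3 − 4 = 0  ✓
1 ≤ 6 ≤ 9 (triangle on l)  ✓
L = 5 + 4 + 6 = 15 (odd)  ✗

parity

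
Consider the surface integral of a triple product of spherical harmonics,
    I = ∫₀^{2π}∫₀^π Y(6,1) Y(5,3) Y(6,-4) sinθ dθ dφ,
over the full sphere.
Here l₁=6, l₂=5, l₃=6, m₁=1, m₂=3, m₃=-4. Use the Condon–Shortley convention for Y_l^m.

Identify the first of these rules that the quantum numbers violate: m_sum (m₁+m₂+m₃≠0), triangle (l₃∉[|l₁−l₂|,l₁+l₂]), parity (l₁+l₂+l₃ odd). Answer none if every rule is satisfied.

parity

azimuthal sum: 1 + 3 − 4 = 0  ✓
1 ≤ 6 ≤ 11 (triangle on l)  ✓
L = 6 + 5 + 6 = 17 (odd)  ✗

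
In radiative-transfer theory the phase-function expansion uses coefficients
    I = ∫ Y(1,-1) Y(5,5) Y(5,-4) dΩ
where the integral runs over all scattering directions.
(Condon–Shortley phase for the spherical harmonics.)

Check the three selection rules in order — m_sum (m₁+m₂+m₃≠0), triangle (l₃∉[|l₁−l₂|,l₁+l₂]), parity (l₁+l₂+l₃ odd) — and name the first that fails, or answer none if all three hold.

parity

azimuthal sum: -1 + 5 − 4 = 0  ✓
4 ≤ 5 ≤ 6 (triangle on l)  ✓
L = 1 + 5 + 5 = 11 (odd)  ✗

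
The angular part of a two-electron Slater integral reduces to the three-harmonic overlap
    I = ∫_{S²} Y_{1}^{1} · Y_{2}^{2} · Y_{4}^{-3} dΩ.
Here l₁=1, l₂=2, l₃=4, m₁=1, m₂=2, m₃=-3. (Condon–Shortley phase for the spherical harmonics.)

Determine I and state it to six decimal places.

0.000000

l₃=4 ∉ [1,3] — triangle fails ⇒ I = 0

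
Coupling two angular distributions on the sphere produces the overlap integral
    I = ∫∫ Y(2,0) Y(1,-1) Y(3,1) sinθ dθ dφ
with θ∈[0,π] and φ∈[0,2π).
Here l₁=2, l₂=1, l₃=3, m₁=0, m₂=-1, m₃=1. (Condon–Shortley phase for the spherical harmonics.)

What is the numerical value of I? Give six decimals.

m-sum 0 ✓  L=6 even ✓  1≤3≤3 ✓
Π(2lᵢ+1) = 5×3×7 = 105
triangle coeff Δ(2,1,3) = 1/105
Σ_t [0,0]: t=0:+1/4 = 1/4
(3j)²=3/35 [(2 1 3; 0 0 0)], sign=-1
Σ_t [0,0]: t=0:+1/8 = 1/8
(3j)²=2/35 [(2 1 3; 0 -1 1)], sign=+1
⇒ 4πI² = 18/35
I = (-1)√(18/35/(4π)) = -0.20230066

-0.202301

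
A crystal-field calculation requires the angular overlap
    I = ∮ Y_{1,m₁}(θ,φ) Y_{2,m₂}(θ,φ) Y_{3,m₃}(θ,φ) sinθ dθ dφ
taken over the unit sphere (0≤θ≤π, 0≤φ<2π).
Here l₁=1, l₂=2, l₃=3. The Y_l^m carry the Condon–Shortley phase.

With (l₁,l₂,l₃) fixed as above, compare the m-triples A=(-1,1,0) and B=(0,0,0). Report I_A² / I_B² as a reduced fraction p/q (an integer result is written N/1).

l's match ⇒ only the (l;m) 3-j factors differ between A and B.
A: triangle coeff Δ(1,2,3) = 1/105; Σ_t [0,0]: t=0:+1/12 = 1/12; (3j)²=1/35 [(1 2 3; -1 1 0)], sign=-1
B: triangle coeff Δ(1,2,3) = 1/105; Σ_t [0,0]: t=0:+1/4 = 1/4; (3j)²=3/35 [(1 2 3; 0 0 0)], sign=-1
I_A²/I_B² = (1/35)/(3/35) = 1/3

1/3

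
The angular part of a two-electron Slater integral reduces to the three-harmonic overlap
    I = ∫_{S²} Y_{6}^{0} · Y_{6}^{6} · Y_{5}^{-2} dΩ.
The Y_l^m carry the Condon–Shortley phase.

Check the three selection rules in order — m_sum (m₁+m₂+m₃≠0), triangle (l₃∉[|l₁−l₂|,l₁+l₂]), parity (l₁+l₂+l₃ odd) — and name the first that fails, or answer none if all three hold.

m₁+m₂+m₃ = 0 + 6 − 2 = 4  ✗
triangle: |6−6|=0 ≤ l₃=5 ≤ 6+6=12
parity: l₁+l₂+l₃ = 17 is odd

m_sum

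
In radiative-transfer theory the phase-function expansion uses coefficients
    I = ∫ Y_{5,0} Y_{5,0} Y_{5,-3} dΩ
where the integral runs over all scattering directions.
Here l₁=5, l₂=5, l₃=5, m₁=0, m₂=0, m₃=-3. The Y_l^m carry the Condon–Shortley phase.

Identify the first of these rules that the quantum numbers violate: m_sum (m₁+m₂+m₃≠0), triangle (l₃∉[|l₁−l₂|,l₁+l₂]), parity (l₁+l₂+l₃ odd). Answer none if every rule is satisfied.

Σmᵢ = -3  ✗
l₃∈[|l₁−l₂|,l₁+l₂]=[0,10], have l₃=5
Σlᵢ = 15 ⇒ odd

m_sum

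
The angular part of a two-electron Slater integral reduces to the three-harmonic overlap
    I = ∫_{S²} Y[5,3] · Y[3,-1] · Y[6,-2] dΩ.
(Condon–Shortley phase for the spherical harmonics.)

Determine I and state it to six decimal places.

Rules hold: Σm=0, L=14 even, 2≤6≤8.
N = 11·7·13 = 1001
Δ = 2!·8!·4!/15! = 1/675675
Racah Σ t=0..2: t=0:+1/8640 t=1:−1/2304 t=2:+1/8640 = -7/34560
⇒ 3j(5 3 6; 0 0 0)² = 7/429, sgn -1
Racah Σ t=0..2: t=0:+1/11520 t=1:−1/30240 t=2:+1/1935360 = 1/18432
⇒ 3j(5 3 6; 3 -1 -2)² = 7/429, sgn +1
4πI² = N·(3j₀)²·(3jₘ)² = 343/1287
I = -1·√(0.266511/4π) = -0.14563067

-0.145631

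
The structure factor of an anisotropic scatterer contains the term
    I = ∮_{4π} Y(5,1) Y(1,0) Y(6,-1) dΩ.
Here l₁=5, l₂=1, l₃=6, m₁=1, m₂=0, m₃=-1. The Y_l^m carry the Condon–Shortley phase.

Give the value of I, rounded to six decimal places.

Rules hold: Σm=0, L=12 even, 4≤6≤6.
N = 11·3·13 = 429
Δ = 0!·10!·2!/13! = 1/858
Racah Σ t=0..0: t=0:+1/14400 = 1/14400
⇒ 3j(5 1 6; 0 0 0)² = 6/143, sgn +1
Racah Σ t=0..0: t=0:+1/17280 = 1/17280
⇒ 3j(5 1 6; 1 0 -1)² = 35/858, sgn -1
4πI² = N·(3j₀)²·(3jₘ)² = 105/143
I = -1·√(0.734266/4π) = -0.24172507

-0.241725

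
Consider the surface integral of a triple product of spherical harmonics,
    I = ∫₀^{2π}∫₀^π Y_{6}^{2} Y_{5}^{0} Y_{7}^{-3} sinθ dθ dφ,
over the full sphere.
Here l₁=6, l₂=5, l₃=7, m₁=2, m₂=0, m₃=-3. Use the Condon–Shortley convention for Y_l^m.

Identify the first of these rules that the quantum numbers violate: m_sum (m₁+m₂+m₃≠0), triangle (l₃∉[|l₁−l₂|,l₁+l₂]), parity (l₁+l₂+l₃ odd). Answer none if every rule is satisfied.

azimuthal sum: 2 + 0 − 3 = -1  ✗
1 ≤ 7 ≤ 11 (triangle on l)
L = 6 + 5 + 7 = 18 (even)

m_sum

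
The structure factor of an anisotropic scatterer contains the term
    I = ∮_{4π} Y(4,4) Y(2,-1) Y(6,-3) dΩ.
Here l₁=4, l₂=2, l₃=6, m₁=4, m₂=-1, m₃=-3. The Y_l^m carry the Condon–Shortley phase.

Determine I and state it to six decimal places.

m-sum 0 ✓  L=12 even ✓  2≤6≤6 ✓
Π(2lᵢ+1) = 9×5×13 = 585
triangle coeff Δ(4,2,6) = 1/6435
Σ_t [0,0]: t=0:+1/2304 = 1/2304
(3j)²=5/143 [(4 2 6; 0 0 0)], sign=+1
Σ_t [0,0]: t=0:+1/241920 = 1/241920
(3j)²=1/715 [(4 2 6; 4 -1 -3)], sign=-1
⇒ 4πI² = 45/1573
I = (-1)√(45/1573/(4π)) = -0.04771303

-0.047713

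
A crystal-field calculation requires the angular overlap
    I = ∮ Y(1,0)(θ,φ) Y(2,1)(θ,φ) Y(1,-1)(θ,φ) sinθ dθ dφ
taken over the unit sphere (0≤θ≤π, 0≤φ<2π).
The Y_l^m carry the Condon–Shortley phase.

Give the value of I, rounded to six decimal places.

-0.218510

Rules hold: Σm=0, L=4 even, 1≤1≤3.
N = 3·5·3 = 45
Δ = 2!·0!·2!/5! = 1/30
Racah Σ t=1..1: t=1:−1/1 = -1/1
⇒ 3j(1 2 1; 0 0 0)² = 2/15, sgn +1
Racah Σ t=1..1: t=1:−1/2 = -1/2
⇒ 3j(1 2 1; 0 1 -1)² = 1/10, sgn -1
4πI² = N·(3j₀)²·(3jₘ)² = 3/5
I = -1·√(0.6/4π) = -0.21850969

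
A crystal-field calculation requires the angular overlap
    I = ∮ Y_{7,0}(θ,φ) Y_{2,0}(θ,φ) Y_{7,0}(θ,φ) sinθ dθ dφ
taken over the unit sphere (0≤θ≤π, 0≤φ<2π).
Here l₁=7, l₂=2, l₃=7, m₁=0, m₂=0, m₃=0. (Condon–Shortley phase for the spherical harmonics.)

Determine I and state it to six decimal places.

0.159836

Rules hold: Σm=0, L=16 even, 5≤7≤9.
N = 15·5·15 = 1125
Δ = 2!·12!·2!/17! = 1/185640
Racah Σ t=0..2: t=0:+1/2419200 t=1:−1/518400 t=2:+1/2419200 = -1/907200
⇒ 3j(7 2 7; 0 0 0)² = 56/3315, sgn +1
(m-triple is (0,0,0) — same symbol as above.)
4πI² = N·(3j₀)²·(3jₘ)² = 15680/48841
I = +1·√(0.321042/4π) = 0.15983645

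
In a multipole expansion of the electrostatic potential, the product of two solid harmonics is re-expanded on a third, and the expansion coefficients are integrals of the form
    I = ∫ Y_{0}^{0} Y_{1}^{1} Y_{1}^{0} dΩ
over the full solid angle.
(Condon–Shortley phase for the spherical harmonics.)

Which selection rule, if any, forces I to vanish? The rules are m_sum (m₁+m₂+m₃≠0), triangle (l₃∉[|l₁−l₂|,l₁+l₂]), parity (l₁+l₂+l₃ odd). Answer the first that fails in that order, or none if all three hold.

m₁+m₂+m₃ = 0 + 1 + 0 = 1  ✗
triangle: |0−1|=1 ≤ l₃=1 ≤ 0+1=1
parity: l₁+l₂+l₃ = 2 is even

m_sum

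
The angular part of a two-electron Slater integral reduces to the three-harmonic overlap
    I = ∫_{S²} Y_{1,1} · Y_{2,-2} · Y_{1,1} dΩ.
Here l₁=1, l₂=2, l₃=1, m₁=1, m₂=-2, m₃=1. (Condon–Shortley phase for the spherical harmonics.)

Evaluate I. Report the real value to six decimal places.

0.309019

Checks pass: Σm=0; 4 even; l₃=1∈[1,3].
(2·1+1)(2·2+1)(2·1+1) = 45
Δ: 2! 0! 2! / 5! → 1/30
sum: t=1:−1/1 = -1/1
3j²(1 2 1; 0 0 0) = Δ·Π!·Σ² = 2/15  (sign +1)
sum: t=0:+1/4 = 1/4
3j²(1 2 1; 1 -2 1) = Δ·Π!·Σ² = 1/5  (sign +1)
combine: 4πI² = 45·2/15·1/5 = 6/5
take √, sign +1: I = 0.30901936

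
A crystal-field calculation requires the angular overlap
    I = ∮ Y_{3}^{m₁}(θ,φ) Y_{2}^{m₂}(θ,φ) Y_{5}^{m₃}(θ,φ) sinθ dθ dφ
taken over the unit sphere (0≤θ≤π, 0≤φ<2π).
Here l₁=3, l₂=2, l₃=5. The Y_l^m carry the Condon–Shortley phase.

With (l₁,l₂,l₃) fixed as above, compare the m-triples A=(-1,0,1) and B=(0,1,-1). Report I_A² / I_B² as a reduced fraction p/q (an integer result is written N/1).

9/8

Same 3,2,5: normalisation and zero-m 3j drop out of the ratio.
A: Δ: 0! 6! 4! / 11! → 1/2310; sum: t=0:+1/192 = 1/192; 3j²(3 2 5; -1 0 1) = Δ·Π!·Σ² = 3/77  (sign +1)
B: Δ: 0! 6! 4! / 11! → 1/2310; sum: t=0:+1/216 = 1/216; 3j²(3 2 5; 0 1 -1) = Δ·Π!·Σ² = 8/231  (sign +1)
I_A²/I_B² = (3/77)/(8/231) = 9/8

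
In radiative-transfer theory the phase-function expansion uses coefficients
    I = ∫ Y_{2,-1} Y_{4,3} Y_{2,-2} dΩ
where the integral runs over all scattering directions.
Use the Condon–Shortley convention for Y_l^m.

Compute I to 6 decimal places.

-0.238414

Rules hold: Σm=0, L=8 even, 2≤2≤6.
N = 5·9·5 = 225
Δ = 4!·0!·4!/9! = 1/630
Racah Σ t=2..2: t=2:+1/16 = 1/16
⇒ 3j(2 4 2; 0 0 0)² = 2/35, sgn +1
Racah Σ t=3..3: t=3:−1/144 = -1/144
⇒ 3j(2 4 2; -1 3 -2)² = 1/18, sgn -1
4πI² = N·(3j₀)²·(3jₘ)² = 5/7
I = -1·√(0.714286/4π) = -0.23841361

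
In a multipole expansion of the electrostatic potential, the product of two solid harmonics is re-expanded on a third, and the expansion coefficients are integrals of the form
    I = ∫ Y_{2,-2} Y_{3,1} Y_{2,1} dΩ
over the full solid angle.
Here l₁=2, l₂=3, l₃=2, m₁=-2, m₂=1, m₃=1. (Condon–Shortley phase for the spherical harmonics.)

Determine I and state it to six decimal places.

l₁+l₂+l₃=7 is odd: 3j(l;000)=0 ⇒ I=0

0.000000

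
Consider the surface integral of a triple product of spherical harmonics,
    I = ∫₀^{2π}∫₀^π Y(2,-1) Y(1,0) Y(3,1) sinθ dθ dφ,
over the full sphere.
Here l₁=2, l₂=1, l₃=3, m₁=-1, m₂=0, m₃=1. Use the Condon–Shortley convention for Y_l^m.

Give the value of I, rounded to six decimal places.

m-sum 0 ✓  L=6 even ✓  1≤3≤3 ✓
Π(2lᵢ+1) = 5×3×7 = 105
triangle coeff Δ(2,1,3) = 1/105
Σ_t [0,0]: t=0:+1/4 = 1/4
(3j)²=3/35 [(2 1 3; 0 0 0)], sign=-1
Σ_t [0,0]: t=0:+1/6 = 1/6
(3j)²=8/105 [(2 1 3; -1 0 1)], sign=+1
⇒ 4πI² = 24/35
I = (-1)√(24/35/(4π)) = -0.23359668

-0.233597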